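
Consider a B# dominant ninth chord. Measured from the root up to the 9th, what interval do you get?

M9

B#9 is spelled B#–D##–F##–A#–C##.
So we need the interval from B# up to C##.
B# up to C## spans 9 letter names and 14 semitones — a major ninth.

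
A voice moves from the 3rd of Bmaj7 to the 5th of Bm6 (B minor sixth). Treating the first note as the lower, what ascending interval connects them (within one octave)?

minor third

Bmaj7 has D# as its 3rd, and Bm6 (B minor sixth) has F# as its 5th.
3 letter names make it a third; at 3 semitones (a half step narrower than major) the quality is minor.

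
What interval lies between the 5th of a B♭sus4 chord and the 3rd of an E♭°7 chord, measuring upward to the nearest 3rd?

The 5th of B♭sus4 is F; the 3rd of E♭°7 is G♭.
2 letter names make it a second; at 1 semitone (a half step narrower than major) the quality is minor.

minor second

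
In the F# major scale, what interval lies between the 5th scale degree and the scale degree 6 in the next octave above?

The scale runs F# G# A# B C# D# E#.
The 5th scale degree is C# and the degree 6 (up an octave) is D#.
Counting 9 letters and 14 half steps from C# gives a major ninth.

major 9th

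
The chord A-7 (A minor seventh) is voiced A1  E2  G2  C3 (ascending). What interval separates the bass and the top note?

minor tenth

The outer voices are A1 and C3.
10 letter names make it a tenth; at 15 semitones (a half step narrower than major) the quality is minor.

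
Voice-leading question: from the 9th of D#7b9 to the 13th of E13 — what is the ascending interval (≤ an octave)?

M6

The 9th of D#7b9 is E; the 13th of E13 is C#.
From E to C# is 9 semitones, exactly the major sixth.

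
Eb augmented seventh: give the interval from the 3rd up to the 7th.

Eb7#5 is spelled Eb-G-B-Db.
3rd = G; 7th = Db.
From G to Db: 6 semitones over a fifth = diminished.
That tritone between 3rd and 7th is what gives the dominant seventh its pull toward resolution.

diminished fifth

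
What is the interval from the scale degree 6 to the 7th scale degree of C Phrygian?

C phrygian: C Db Eb F G Ab Bb.
That puts Ab below Bb.
Counting 2 letters and 2 half steps from Ab gives a major second.

major second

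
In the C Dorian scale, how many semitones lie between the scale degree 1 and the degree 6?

The scale is C D Eb F G A Bb.
C up to A is a major sixth — 9 semitones.

9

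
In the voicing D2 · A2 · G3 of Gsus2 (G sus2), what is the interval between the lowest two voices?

perfect fifth

Those voices are D2 and A2.
From D to A is 7 semitones, exactly the perfect fifth.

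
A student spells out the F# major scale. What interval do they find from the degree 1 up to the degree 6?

M6

F# major: F# G# A# B C# D# E#.
The degree 1 is F# and the scale degree 6 is D#.
From F# to D# is 9 semitones, exactly the major sixth.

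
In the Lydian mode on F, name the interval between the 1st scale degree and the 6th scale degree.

Spelling the Lydian mode on F: F G A B C D E.
1st scale degree = F; 6th degree = D.
From F to D is 9 semitones, exactly the major sixth.

M6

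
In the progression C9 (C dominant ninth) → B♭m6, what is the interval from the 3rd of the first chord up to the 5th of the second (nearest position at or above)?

The 3rd of C9 (C dominant ninth) is E; the 5th of B♭m6 is F.
From E to F: 1 semitone over a second = minor.

minor second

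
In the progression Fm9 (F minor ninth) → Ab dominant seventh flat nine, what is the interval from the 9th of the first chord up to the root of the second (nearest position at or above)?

The 9th of Fm9 (F minor ninth) is G; the root of Ab dominant seventh flat nine is Ab.
2 letter names make it a second; at 1 semitone (a half step narrower than major) the quality is minor.

minor second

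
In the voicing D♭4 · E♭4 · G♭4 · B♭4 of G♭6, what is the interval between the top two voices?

major 3rd

Those voices are G♭4 and B♭4.
G♭ up to B♭ spans 3 letter names and 4 semitones — a major third.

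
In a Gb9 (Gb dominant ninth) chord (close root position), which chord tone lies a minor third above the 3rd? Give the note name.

Db

Spelling the chord: Gb Bb Db Fb Ab.
The 3rd is Bb. A minor third above Bb is Db.
Db is the chord's 5th.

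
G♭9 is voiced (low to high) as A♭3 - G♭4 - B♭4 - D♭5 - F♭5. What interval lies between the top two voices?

Those voices are D♭5 and F♭5.
From D♭ to F♭: 3 semitones over a third = minor.

m3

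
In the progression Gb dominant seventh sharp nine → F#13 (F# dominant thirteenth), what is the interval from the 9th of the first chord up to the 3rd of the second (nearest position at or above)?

Gb dominant seventh sharp nine has A as its 9th, and F#13 (F# dominant thirteenth) has A# as its 3rd.
From A to A#: 1 semitone over a unison = augmented.

augmented unison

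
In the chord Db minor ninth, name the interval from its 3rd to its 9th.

major seventh

Dbm9 (Db minor ninth): Db–Fb–Ab–Cb–Eb.
That puts Fb below Eb.
From Fb to Eb is 11 semitones, exactly the major seventh.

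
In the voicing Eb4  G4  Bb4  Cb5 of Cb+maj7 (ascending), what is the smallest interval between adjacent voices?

Adjacent intervals: Eb4→G4 = major third; G4→Bb4 = minor third; Bb4→Cb5 = minor second.
The smallest is Bb4 to Cb5, a minor second (1 semitone).

minor second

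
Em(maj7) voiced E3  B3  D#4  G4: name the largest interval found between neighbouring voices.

Adjacent intervals: E3→B3 = perfect fifth; B3→D#4 = major third; D#4→G4 = diminished fourth.
The largest is E3 to B3, a perfect fifth (7 semitones).

perfect fifth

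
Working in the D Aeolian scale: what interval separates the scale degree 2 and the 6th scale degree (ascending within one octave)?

d5

The scale runs D E F G A B♭ C.
Scale degree 2 = E; scale degree 6 = B♭.
E up to B♭ is 6 semitones, a half step narrower than a perfect fifth, so the interval is diminished.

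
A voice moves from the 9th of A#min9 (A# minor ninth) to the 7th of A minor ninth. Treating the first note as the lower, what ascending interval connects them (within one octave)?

d6

The 9th of A#min9 (A# minor ninth) is B#; the 7th of A minor ninth is G.
B# up to G is 7 semitones, a whole step narrower than a major sixth, so the interval is diminished.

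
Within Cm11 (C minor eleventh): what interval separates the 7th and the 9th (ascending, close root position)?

Cm11 (C minor eleventh) is spelled C, Eb, G, Bb, D, F.
So we need the interval from Bb up to D.
Bb up to D spans 3 letter names and 4 semitones — a major third.

M3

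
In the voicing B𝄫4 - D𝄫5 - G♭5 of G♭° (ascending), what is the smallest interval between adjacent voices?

m3

Adjacent intervals: B𝄫4→D𝄫5 = minor third; D𝄫5→G♭5 = augmented fourth.
The smallest is B𝄫4 to D𝄫5, a minor third (3 semitones).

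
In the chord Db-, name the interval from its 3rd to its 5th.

major third

The chord tones of Db minor are Db-Fb-Ab.
The 3rd is Fb and the 5th is Ab.
Counting 3 letters and 4 half steps from Fb gives a major third.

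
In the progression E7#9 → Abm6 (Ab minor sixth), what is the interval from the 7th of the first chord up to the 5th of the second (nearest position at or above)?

minor second

E7#9 has D as its 7th, and Abm6 (Ab minor sixth) has Eb as its 5th.
From D to Eb: 1 semitone over a second = minor.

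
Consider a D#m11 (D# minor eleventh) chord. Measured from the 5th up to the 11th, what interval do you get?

Spelling the chord: D# F# A# C# E# G#.
5th = A#; 11th = G#.
A# up to G# is 10 semitones, a half step narrower than a major seventh, so the interval is minor.

minor seventh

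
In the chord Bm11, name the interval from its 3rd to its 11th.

major ninth

Bm11 (B minor eleventh) is spelled B-D-F#-A-C#-E.
3rd = D; 11th = E.
D up to E spans 9 letter names and 14 semitones — a major ninth.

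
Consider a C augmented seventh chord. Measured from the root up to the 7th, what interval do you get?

minor seventh

Spelling the chord: C E G# Bb.
That puts C below Bb.
C up to Bb is 10 semitones, a half step narrower than a major seventh, so the interval is minor.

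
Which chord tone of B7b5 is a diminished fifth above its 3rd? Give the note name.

The chord tones of B7b5 (B dominant seventh flat five) are B-D#-F-A.
The 3rd is D#. A diminished fifth above D# is A.
A is the chord's 7th.

A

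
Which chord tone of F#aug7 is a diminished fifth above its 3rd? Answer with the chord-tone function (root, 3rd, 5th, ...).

Spelling the chord: F#, A#, C##, E.
The 3rd is A#. A diminished fifth above A# is E.
E is the chord's 7th.

7th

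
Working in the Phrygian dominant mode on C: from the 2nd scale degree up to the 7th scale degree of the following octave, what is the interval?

major 13th

Spelling the Phrygian dominant mode on C: C D♭ E F G A♭ B♭.
2nd scale degree = D♭; 7th scale degree (up an octave) = B♭.
D♭ up to B♭ spans 13 letter names and 21 semitones — a major thirteenth.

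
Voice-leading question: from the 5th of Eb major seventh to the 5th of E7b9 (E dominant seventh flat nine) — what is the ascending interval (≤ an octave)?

augmented unison

Eb major seventh has Bb as its 5th, and E7b9 (E dominant seventh flat nine) has B as its 5th.
Bb up to B is 1 semitone, a half step wider than a perfect unison, so the interval is augmented.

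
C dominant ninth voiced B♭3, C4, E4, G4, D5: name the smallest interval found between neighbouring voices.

Adjacent intervals: B♭3→C4 = major second; C4→E4 = major third; E4→G4 = minor third; G4→D5 = perfect fifth.
The smallest is B♭3 to C4, a major second (2 semitones).

M2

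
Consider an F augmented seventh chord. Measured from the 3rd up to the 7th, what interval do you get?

diminished fifth

F7#5 is spelled F–A–C♯–E♭.
That puts A below E♭.
From A to E♭: 6 semitones over a fifth = diminished.
This 3–7 tritone is the characteristic tension at the heart of the dominant sound.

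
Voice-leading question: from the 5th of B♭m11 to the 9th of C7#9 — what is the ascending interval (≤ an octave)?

augmented sixth

The 5th of B♭m11 is F; the 9th of C7#9 is D♯.
F up to D♯ is 10 semitones, a half step wider than a major sixth, so the interval is augmented.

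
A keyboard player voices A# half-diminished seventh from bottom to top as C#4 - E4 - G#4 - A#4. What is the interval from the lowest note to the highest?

major 6th

The outer voices are C#4 and A#4.
Counting 6 letters and 9 half steps from C# gives a major sixth.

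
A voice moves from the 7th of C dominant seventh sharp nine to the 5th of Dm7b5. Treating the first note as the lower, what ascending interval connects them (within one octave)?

C dominant seventh sharp nine has B♭ as its 7th, and Dm7b5 has A♭ as its 5th.
B♭ up to A♭ is 10 semitones, a half step narrower than a major seventh, so the interval is minor.

minor seventh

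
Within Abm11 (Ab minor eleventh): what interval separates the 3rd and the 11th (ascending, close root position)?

Spelling the chord: Ab-Cb-Eb-Gb-Bb-Db.
That puts Cb below Db.
Counting 9 letters and 14 half steps from Cb gives a major ninth.

major ninth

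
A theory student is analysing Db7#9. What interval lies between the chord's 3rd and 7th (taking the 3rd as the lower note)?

diminished 5th

Db7#9 (Db dominant seventh sharp nine) is spelled Db, F, Ab, Cb, E.
3rd = F; 7th = Cb.
F up to Cb is 6 semitones, a half step narrower than a perfect fifth, so the interval is diminished.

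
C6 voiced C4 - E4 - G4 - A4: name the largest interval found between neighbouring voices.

Adjacent intervals: C4→E4 = major third; E4→G4 = minor third; G4→A4 = major second.
The largest is C4 to E4, a major third (4 semitones).

M3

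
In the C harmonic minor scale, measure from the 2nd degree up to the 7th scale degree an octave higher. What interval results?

C harmonic minor: C D E♭ F G A♭ B.
2nd degree = D; degree 7 (up an octave) = B.
D up to B spans 13 letter names and 21 semitones — a major thirteenth.

major thirteenth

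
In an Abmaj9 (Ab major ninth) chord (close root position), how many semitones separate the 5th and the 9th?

7

Abmaj9 is spelled Ab-C-Eb-G-Bb.
Eb to Bb is a perfect fifth: 7 semitones.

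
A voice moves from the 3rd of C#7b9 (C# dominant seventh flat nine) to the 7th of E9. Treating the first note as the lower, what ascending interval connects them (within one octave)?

diminished seventh

C#7b9 (C# dominant seventh flat nine) has E# as its 3rd, and E9 has D as its 7th.
E# up to D is 9 semitones, a whole step narrower than a major seventh, so the interval is diminished.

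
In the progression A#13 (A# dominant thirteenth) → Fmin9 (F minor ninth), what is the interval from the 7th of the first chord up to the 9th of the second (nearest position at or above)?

A#13 (A# dominant thirteenth) has G# as its 7th, and Fmin9 (F minor ninth) has G as its 9th.
From G# to G: 11 semitones over an octave = diminished.

diminished octave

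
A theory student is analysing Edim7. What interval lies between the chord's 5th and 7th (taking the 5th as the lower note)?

E°7 (E diminished seventh) is spelled E G Bb Db.
So we need the interval from Bb up to Db.
Bb up to Db is 3 semitones, a half step narrower than a major third, so the interval is minor.

minor third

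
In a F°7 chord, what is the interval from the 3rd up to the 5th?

minor 3rd

F diminished seventh: F, A♭, C♭, E𝄫.
That puts A♭ below C♭.
A♭ up to C♭ is 3 semitones, a half step narrower than a major third, so the interval is minor.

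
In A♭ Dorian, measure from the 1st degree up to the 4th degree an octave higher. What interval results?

A♭ dorian: A♭ B♭ C♭ D♭ E♭ F G♭.
That puts A♭ below D♭.
Counting 11 letters and 17 half steps from A♭ gives a perfect eleventh.

perfect eleventh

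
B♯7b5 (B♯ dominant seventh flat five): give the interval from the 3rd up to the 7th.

diminished fifth

B♯7b5 is spelled B♯ D𝄪 F♯ A♯.
The 3rd is D𝄪 and the 7th is A♯.
From D𝄪 to A♯: 6 semitones over a fifth = diminished.
That tritone between 3rd and 7th is what gives the dominant seventh its pull toward resolution.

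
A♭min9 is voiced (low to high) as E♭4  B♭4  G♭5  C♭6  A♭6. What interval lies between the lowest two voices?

Those voices are E♭4 and B♭4.
E♭ up to B♭ spans 5 letter names and 7 semitones — a perfect fifth.

P5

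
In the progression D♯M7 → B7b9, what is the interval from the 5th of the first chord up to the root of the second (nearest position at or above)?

minor 2nd

D♯M7 has A♯ as its 5th, and B7b9 has B as its root.
A♯ up to B is 1 semitone, a half step narrower than a major second, so the interval is minor.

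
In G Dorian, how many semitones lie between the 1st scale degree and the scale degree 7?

10

The scale is G A Bb C D E F.
G up to F is a minor seventh — 10 semitones.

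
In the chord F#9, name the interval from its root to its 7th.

minor seventh

F#9 (F# dominant ninth) is spelled F# A# C# E G#.
So we need the interval from F# up to E.
From F# to E: 10 semitones over a seventh = minor.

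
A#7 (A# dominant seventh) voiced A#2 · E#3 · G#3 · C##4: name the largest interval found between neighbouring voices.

perfect fifth

Adjacent intervals: A#2→E#3 = perfect fifth; E#3→G#3 = minor third; G#3→C##4 = augmented fourth.
The largest is A#2 to E#3, a perfect fifth (7 semitones).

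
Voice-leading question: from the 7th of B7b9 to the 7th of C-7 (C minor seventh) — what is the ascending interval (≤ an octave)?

minor second

The 7th of B7b9 is A; the 7th of C-7 (C minor seventh) is Bb.
A up to Bb is 1 semitone, a half step narrower than a major second, so the interval is minor.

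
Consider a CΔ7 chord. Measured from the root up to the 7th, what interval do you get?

major seventh

The chord tones of Cmaj7 are C–E–G–B.
Root = C; 7th = B.
From C to B is 11 semitones, exactly the major seventh.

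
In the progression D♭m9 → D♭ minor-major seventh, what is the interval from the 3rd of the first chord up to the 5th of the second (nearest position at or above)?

The 3rd of D♭m9 is F♭; the 5th of D♭ minor-major seventh is A♭.
Counting 3 letters and 4 half steps from F♭ gives a major third.

major 3rd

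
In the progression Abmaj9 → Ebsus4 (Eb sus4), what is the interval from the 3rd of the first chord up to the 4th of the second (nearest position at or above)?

The 3rd of Abmaj9 is C; the 4th of Ebsus4 (Eb sus4) is Ab.
From C to Ab: 8 semitones over a sixth = minor.

m6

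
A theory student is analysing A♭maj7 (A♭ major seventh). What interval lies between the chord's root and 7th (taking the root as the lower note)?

major seventh

The chord tones of A♭Δ7 (A♭ major seventh) are A♭ C E♭ G.
That puts A♭ below G.
From A♭ to G is 11 semitones, exactly the major seventh.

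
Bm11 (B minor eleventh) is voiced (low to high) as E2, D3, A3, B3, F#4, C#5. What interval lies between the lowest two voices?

minor seventh

Those voices are E2 and D3.
7 letter names make it a seventh; at 10 semitones (a half step narrower than major) the quality is minor.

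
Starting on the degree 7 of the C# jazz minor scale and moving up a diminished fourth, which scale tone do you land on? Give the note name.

E

The scale is C# D# E F# G# A# B#.
The degree 7 is B#; a diminished fourth above that is E — scale degree 3.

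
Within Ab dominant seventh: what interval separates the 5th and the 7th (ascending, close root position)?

m3

Ab7 (Ab dominant seventh) is spelled Ab, C, Eb, Gb.
5th = Eb; 7th = Gb.
Eb up to Gb is 3 semitones, a half step narrower than a major third, so the interval is minor.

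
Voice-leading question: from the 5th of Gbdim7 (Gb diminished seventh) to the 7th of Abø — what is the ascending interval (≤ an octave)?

The 5th of Gbdim7 (Gb diminished seventh) is Dbb; the 7th of Abø is Gb.
4 letter names make it a fourth; at 6 semitones (a half step wider than perfect) the quality is augmented.

augmented fourth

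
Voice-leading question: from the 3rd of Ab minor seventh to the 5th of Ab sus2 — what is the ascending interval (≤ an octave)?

M3

The 3rd of Ab minor seventh is Cb; the 5th of Ab sus2 is Eb.
Counting 3 letters and 4 half steps from Cb gives a major third.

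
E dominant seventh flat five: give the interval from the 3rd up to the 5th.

E7b5 is spelled E–G#–Bb–D.
The 3rd is G# and the 5th is Bb.
G# up to Bb is 2 semitones, a whole step narrower than a major third, so the interval is diminished.

d3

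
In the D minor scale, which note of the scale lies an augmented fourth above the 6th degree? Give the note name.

The scale is D E F G A B♭ C.
The 6th degree is B♭; an augmented fourth above that is E — scale degree 2.

E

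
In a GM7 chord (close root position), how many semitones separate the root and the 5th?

Spelling the chord: G–B–D–F#.
G to D is a perfect fifth: 7 semitones.

7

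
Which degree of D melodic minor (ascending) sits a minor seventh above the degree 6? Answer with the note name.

A

The scale is D E F G A B C♯.
The degree 6 is B; a minor seventh above that is A — scale degree 5.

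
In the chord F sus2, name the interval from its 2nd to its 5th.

Spelling the chord: F, G, C.
So we need the interval from G up to C.
From G to C is 5 semitones, exactly the perfect fourth.

P4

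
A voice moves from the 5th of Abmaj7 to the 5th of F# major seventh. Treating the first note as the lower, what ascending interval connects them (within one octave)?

augmented sixth

The 5th of Abmaj7 is Eb; the 5th of F# major seventh is C#.
6 letter names make it a sixth; at 10 semitones (a half step wider than major) the quality is augmented.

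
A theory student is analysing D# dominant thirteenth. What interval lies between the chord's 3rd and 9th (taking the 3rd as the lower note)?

minor seventh

D#13 (D# dominant thirteenth): D#, F##, A#, C#, E#, B#.
3rd = F##; 9th = E#.
F## up to E# is 10 semitones, a half step narrower than a major seventh, so the interval is minor.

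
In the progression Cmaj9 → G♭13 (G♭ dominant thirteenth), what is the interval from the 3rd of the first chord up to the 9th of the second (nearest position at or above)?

diminished fourth

Cmaj9 has E as its 3rd, and G♭13 (G♭ dominant thirteenth) has A♭ as its 9th.
4 letter names make it a fourth; at 4 semitones (a half step narrower than perfect) the quality is diminished.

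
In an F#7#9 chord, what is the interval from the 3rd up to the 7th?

diminished fifth

F# dominant seventh sharp nine is spelled F#–A#–C#–E–G##.
That puts A# below E.
From A# to E: 6 semitones over a fifth = diminished.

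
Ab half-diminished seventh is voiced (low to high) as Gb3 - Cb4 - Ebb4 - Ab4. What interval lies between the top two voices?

Those voices are Ebb4 and Ab4.
4 letter names make it a fourth; at 6 semitones (a half step wider than perfect) the quality is augmented.

augmented fourth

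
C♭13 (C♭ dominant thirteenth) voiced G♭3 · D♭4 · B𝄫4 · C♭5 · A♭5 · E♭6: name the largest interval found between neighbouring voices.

Adjacent intervals: G♭3→D♭4 = perfect fifth; D♭4→B𝄫4 = minor sixth; B𝄫4→C♭5 = major second; C♭5→A♭5 = major sixth; A♭5→E♭6 = perfect fifth.
The largest is C♭5 to A♭5, a major sixth (9 semitones).

major sixth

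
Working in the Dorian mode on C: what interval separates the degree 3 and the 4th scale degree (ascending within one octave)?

The scale runs C D Eb F G A Bb.
That puts Eb below F.
Counting 2 letters and 2 half steps from Eb gives a major second.

major second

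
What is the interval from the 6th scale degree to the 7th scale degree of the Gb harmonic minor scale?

Gb harmonic minor: Gb Ab Bbb Cb Db Ebb F.
That puts Ebb below F.
Ebb up to F is 3 semitones, a half step wider than a major second, so the interval is augmented.

augmented second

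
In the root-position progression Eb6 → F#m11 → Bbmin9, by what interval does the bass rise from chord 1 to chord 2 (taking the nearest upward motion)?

The roots are Eb and F#.
2 letter names make it a second; at 3 semitones (a half step wider than major) the quality is augmented.

augmented 2nd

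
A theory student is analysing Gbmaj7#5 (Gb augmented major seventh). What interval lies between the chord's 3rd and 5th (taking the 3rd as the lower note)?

Spelling the chord: Gb Bb D F.
So we need the interval from Bb up to D.
Bb up to D spans 3 letter names and 4 semitones — a major third.

major third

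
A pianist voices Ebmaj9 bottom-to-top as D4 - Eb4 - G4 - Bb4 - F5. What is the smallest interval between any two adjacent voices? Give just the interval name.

minor second

Adjacent intervals: D4→Eb4 = minor second; Eb4→G4 = major third; G4→Bb4 = minor third; Bb4→F5 = perfect fifth.
The smallest is D4 to Eb4, a minor second (1 semitone).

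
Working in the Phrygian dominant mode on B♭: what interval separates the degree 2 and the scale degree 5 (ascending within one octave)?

augmented fourth

B♭ phrygian dominant: B♭ C♭ D E♭ F G♭ A♭.
Degree 2 = C♭; degree 5 = F.
C♭ up to F is 6 semitones, a half step wider than a perfect fourth, so the interval is augmented.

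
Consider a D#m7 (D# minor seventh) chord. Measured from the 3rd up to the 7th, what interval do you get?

D#-7: D#–F#–A#–C#.
3rd = F#; 7th = C#.
Counting 5 letters and 7 half steps from F# gives a perfect fifth.

perfect 5th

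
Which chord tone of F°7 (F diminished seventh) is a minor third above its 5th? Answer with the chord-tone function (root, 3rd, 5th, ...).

7th

F°7 is spelled F-Ab-Cb-Ebb.
The 5th is Cb. A minor third above Cb is Ebb.
Ebb is the chord's 7th.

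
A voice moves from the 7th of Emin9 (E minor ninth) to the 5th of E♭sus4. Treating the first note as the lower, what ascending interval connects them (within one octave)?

minor sixth

Emin9 (E minor ninth) has D as its 7th, and E♭sus4 has B♭ as its 5th.
From D to B♭: 8 semitones over a sixth = minor.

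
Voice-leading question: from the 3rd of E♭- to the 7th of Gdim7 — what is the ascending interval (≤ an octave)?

minor seventh

E♭- has G♭ as its 3rd, and Gdim7 has F♭ as its 7th.
G♭ up to F♭ is 10 semitones, a half step narrower than a major seventh, so the interval is minor.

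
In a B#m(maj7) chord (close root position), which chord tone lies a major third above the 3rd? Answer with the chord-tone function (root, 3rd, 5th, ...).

Spelling the chord: B#–D#–F##–A##.
The 3rd is D#. A major third above D# is F##.
F## is the chord's 5th.

5th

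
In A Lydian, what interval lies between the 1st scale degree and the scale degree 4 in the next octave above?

augmented eleventh

A lydian: A B C# D# E F# G#.
So we need the interval from A up to D#.
From A to D#: 18 semitones over an eleventh = augmented.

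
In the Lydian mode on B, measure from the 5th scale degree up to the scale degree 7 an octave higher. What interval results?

Spelling the Lydian mode on B: B C♯ D♯ E♯ F♯ G♯ A♯.
So we need the interval from F♯ up to A♯.
Counting 10 letters and 16 half steps from F♯ gives a major tenth.

M10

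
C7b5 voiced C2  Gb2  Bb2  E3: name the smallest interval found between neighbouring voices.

Adjacent intervals: C2→Gb2 = diminished fifth; Gb2→Bb2 = major third; Bb2→E3 = augmented fourth.
The smallest is Gb2 to Bb2, a major third (4 semitones).

major third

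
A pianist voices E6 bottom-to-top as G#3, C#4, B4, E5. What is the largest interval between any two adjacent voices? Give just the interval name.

Adjacent intervals: G#3→C#4 = perfect fourth; C#4→B4 = minor seventh; B4→E5 = perfect fourth.
The largest is C#4 to B4, a minor seventh (10 semitones).

minor 7th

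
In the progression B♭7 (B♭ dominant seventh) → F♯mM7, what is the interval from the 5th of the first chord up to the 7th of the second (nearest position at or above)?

B♭7 (B♭ dominant seventh) has F as its 5th, and F♯mM7 has E♯ as its 7th.
F up to E♯ is 12 semitones, a half step wider than a major seventh, so the interval is augmented.

augmented seventh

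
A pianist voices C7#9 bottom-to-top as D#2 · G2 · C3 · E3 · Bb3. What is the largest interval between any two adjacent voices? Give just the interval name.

diminished fifth

Adjacent intervals: D#2→G2 = diminished fourth; G2→C3 = perfect fourth; C3→E3 = major third; E3→Bb3 = diminished fifth.
The largest is E3 to Bb3, a diminished fifth (6 semitones).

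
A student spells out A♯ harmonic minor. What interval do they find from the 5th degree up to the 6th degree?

A♯ harmonic minor: A♯ B♯ C♯ D♯ E♯ F♯ G𝄪.
So we need the interval from E♯ up to F♯.
E♯ up to F♯ is 1 semitone, a half step narrower than a major second, so the interval is minor.

minor 2nd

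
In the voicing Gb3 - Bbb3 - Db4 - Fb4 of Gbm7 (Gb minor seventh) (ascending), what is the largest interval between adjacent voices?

Adjacent intervals: Gb3→Bbb3 = minor third; Bbb3→Db4 = major third; Db4→Fb4 = minor third.
The largest is Bbb3 to Db4, a major third (4 semitones).

major third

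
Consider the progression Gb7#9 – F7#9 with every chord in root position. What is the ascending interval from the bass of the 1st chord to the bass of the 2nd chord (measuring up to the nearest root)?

The roots are Gb and F.
Gb up to F spans 7 letter names and 11 semitones — a major seventh.

major seventh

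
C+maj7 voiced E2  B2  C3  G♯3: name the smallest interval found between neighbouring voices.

minor 2nd

Adjacent intervals: E2→B2 = perfect fifth; B2→C3 = minor second; C3→G♯3 = augmented fifth.
The smallest is B2 to C3, a minor second (1 semitone).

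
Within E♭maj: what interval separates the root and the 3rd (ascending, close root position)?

M3

E♭ major: E♭–G–B♭.
The root is E♭ and the 3rd is G.
Counting 3 letters and 4 half steps from E♭ gives a major third.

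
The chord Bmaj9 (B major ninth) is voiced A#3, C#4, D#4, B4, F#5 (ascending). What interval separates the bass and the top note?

The outer voices are A#3 and F#5.
A# up to F# is 20 semitones, a half step narrower than a major thirteenth, so the interval is minor.

minor thirteenth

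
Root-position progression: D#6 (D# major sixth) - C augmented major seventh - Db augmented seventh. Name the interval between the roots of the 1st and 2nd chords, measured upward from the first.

diminished seventh

The roots are D# and C.
D# up to C is 9 semitones, a whole step narrower than a major seventh, so the interval is diminished.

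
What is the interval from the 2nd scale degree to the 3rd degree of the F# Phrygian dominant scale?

augmented second

F# phrygian dominant: F# G A# B C# D E.
That puts G below A#.
From G to A#: 3 semitones over a second = augmented.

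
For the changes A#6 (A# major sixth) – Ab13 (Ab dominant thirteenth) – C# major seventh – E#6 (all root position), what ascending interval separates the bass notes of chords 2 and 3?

A3

The roots are Ab and C#.
From Ab to C#: 5 semitones over a third = augmented.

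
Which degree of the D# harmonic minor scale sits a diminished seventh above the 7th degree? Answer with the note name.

The scale is D# E# F# G# A# B C##.
The 7th degree is C##; a diminished seventh above that is B — scale degree 6.

B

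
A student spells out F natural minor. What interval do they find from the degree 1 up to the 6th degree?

minor 6th

The scale runs F G Ab Bb C Db Eb.
The degree 1 is F and the degree 6 is Db.
From F to Db: 8 semitones over a sixth = minor.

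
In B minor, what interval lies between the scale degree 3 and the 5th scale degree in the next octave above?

Spelling B minor: B C# D E F# G A.
That puts D below F#.
Counting 10 letters and 16 half steps from D gives a major tenth.

major tenth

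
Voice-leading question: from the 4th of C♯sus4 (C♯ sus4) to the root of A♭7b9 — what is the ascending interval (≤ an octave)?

C♯sus4 (C♯ sus4) has F♯ as its 4th, and A♭7b9 has A♭ as its root.
F♯ up to A♭ is 2 semitones, a whole step narrower than a major third, so the interval is diminished.

d3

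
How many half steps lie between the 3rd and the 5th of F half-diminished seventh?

3

Fø7 is spelled F–A♭–C♭–E♭.
A♭ to C♭ is a minor third: 3 semitones.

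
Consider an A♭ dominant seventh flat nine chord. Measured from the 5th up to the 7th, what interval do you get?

minor third

Spelling the chord: A♭, C, E♭, G♭, B𝄫.
5th = E♭; 7th = G♭.
3 letter names make it a third; at 3 semitones (a half step narrower than major) the quality is minor.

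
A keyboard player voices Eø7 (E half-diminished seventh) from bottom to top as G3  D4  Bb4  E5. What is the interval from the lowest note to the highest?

The outer voices are G3 and E5.
From G to E is 21 semitones, exactly the major thirteenth.

major thirteenth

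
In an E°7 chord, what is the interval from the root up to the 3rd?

minor 3rd

E°7 (E diminished seventh) is spelled E G Bb Db.
Root = E; 3rd = G.
E up to G is 3 semitones, a half step narrower than a major third, so the interval is minor.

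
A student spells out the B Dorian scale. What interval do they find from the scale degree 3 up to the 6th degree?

Spelling the B Dorian scale: B C# D E F# G# A.
The scale degree 3 is D and the degree 6 is G#.
D up to G# is 6 semitones, a half step wider than a perfect fourth, so the interval is augmented.

A4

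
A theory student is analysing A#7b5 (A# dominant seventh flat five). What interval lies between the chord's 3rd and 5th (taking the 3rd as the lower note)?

diminished third

Spelling the chord: A# C## E G#.
3rd = C##; 5th = E.
3 letter names make it a third; at 2 semitones (a whole step narrower than major) the quality is diminished.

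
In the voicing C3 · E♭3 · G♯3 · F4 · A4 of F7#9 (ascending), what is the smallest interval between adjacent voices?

Adjacent intervals: C3→E♭3 = minor third; E♭3→G♯3 = augmented third; G♯3→F4 = diminished seventh; F4→A4 = major third.
The smallest is C3 to E♭3, a minor third (3 semitones).

minor third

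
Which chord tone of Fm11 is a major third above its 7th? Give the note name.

F minor eleventh: F–A♭–C–E♭–G–B♭.
The 7th is E♭. A major third above E♭ is G.
G is the chord's 9th.

G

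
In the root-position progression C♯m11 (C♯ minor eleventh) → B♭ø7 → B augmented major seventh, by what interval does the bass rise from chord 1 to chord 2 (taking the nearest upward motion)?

The roots are C♯ and B♭.
From C♯ to B♭: 9 semitones over a seventh = diminished.

diminished seventh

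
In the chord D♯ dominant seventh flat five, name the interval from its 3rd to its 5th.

D♯7b5 is spelled D♯ F𝄪 A C♯.
That puts F𝄪 below A.
F𝄪 up to A is 2 semitones, a whole step narrower than a major third, so the interval is diminished.

diminished third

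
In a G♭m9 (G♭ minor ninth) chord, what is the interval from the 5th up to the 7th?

The chord tones of G♭min9 (G♭ minor ninth) are G♭–B𝄫–D♭–F♭–A♭.
That puts D♭ below F♭.
D♭ up to F♭ is 3 semitones, a half step narrower than a major third, so the interval is minor.

minor third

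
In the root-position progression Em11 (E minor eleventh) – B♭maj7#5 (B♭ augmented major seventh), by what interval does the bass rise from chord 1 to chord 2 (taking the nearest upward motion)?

The roots are E and B♭.
E up to B♭ is 6 semitones, a half step narrower than a perfect fifth, so the interval is diminished.

diminished 5th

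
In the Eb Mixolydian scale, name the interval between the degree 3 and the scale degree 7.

The scale runs Eb F G Ab Bb C Db.
The degree 3 is G and the degree 7 is Db.
5 letter names make it a fifth; at 6 semitones (a half step narrower than perfect) the quality is diminished.

diminished 5th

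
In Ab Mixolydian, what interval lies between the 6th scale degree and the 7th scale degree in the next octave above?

Spelling Ab Mixolydian: Ab Bb C Db Eb F Gb.
So we need the interval from F up to Gb.
F up to Gb is 13 semitones, a half step narrower than a major ninth, so the interval is minor.

minor ninth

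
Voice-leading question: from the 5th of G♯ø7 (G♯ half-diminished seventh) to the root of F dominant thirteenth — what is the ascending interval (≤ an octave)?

minor third

G♯ø7 (G♯ half-diminished seventh) has D as its 5th, and F dominant thirteenth has F as its root.
D up to F is 3 semitones, a half step narrower than a major third, so the interval is minor.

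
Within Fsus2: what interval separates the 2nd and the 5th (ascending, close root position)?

The chord tones of Fsus2 (F sus2) are F G C.
So we need the interval from G up to C.
Counting 4 letters and 5 half steps from G gives a perfect fourth.

perfect 4th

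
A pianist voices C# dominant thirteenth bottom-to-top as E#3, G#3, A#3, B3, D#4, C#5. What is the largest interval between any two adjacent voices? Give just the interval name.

minor seventh

Adjacent intervals: E#3→G#3 = minor third; G#3→A#3 = major second; A#3→B3 = minor second; B3→D#4 = major third; D#4→C#5 = minor seventh.
The largest is D#4 to C#5, a minor seventh (10 semitones).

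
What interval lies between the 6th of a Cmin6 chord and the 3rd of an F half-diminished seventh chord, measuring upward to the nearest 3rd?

The 6th of Cmin6 is A; the 3rd of F half-diminished seventh is Ab.
From A to Ab: 11 semitones over an octave = diminished.

diminished 8th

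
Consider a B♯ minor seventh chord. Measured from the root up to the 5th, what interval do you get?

P5

The chord tones of B♯min7 are B♯, D♯, F𝄪, A♯.
That puts B♯ below F𝄪.
From B♯ to F𝄪 is 7 semitones, exactly the perfect fifth.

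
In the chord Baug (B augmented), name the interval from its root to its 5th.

augmented 5th

Spelling the chord: B D# F##.
That puts B below F##.
5 letter names make it a fifth; at 8 semitones (a half step wider than perfect) the quality is augmented.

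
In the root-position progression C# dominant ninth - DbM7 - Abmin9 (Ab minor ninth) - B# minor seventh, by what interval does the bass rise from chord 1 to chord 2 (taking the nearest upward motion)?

The roots are C# and Db.
C# up to Db is 0 semitones, a whole step narrower than a major second, so the interval is diminished.

diminished second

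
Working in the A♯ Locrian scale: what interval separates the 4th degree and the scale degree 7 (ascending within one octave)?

perfect fourth

A♯ locrian: A♯ B C♯ D♯ E F♯ G♯.
The 4th degree is D♯ and the scale degree 7 is G♯.
From D♯ to G♯ is 5 semitones, exactly the perfect fourth.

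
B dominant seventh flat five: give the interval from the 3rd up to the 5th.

diminished third

B7b5 (B dominant seventh flat five) is spelled B D♯ F A.
3rd = D♯; 5th = F.
From D♯ to F: 2 semitones over a third = diminished.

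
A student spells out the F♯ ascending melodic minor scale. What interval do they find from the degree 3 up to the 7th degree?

F♯ melodic minor: F♯ G♯ A B C♯ D♯ E♯.
That puts A below E♯.
5 letter names make it a fifth; at 8 semitones (a half step wider than perfect) the quality is augmented.

augmented fifth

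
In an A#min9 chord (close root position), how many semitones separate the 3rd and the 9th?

A# minor ninth: A#, C#, E#, G#, B#.
C# to B# is a major seventh: 11 semitones.

11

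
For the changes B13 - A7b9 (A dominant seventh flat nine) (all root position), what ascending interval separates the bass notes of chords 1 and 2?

The roots are B and A.
From B to A: 10 semitones over a seventh = minor.

minor 7th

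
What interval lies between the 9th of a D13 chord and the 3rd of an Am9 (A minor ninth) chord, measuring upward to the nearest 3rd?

minor sixth

D13 has E as its 9th, and Am9 (A minor ninth) has C as its 3rd.
6 letter names make it a sixth; at 8 semitones (a half step narrower than major) the quality is minor.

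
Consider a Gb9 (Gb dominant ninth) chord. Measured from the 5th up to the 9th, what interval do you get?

perfect fifth

Gb9 is spelled Gb, Bb, Db, Fb, Ab.
So we need the interval from Db up to Ab.
From Db to Ab is 7 semitones, exactly the perfect fifth.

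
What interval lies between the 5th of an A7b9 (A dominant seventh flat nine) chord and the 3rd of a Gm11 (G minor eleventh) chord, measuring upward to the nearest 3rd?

A7b9 (A dominant seventh flat nine) has E as its 5th, and Gm11 (G minor eleventh) has B♭ as its 3rd.
From E to B♭: 6 semitones over a fifth = diminished.

diminished fifth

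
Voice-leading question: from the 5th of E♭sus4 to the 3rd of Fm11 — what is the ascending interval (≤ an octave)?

minor seventh

The 5th of E♭sus4 is B♭; the 3rd of Fm11 is A♭.
From B♭ to A♭: 10 semitones over a seventh = minor.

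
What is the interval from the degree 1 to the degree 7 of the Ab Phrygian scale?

Spelling the Ab Phrygian scale: Ab Bbb Cb Db Eb Fb Gb.
So we need the interval from Ab up to Gb.
7 letter names make it a seventh; at 10 semitones (a half step narrower than major) the quality is minor.

minor 7th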